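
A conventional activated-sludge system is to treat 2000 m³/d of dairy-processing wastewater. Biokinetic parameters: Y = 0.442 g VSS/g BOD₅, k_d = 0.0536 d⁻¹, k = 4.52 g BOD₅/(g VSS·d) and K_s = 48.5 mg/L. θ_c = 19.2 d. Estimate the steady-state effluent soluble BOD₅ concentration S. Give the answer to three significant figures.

For a completely mixed reactor with recycle the Lawrence–McCarty relation gives S = K_s·(1 + k_d·θ_c) / [θ_c·(Y·k − k_d) − 1] = 48.5 × (1 + 0.0536 × 19.2) / [19.2 × (0.442 × 4.52 − 0.0536) − 1] = 98.41 / 36.33 = 2.709 mg/L.

S ≈ 2.71 mg/L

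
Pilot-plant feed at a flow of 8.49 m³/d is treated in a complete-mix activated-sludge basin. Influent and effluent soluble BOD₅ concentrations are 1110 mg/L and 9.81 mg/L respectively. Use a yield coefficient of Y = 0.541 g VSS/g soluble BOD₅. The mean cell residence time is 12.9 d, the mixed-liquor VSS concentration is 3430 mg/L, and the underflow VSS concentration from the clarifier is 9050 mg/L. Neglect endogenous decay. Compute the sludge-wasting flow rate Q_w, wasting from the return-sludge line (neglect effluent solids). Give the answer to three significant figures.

Q_w ≈ 0.558 m³/d

V·X = Y·Q·ΔS·θ_c gives V = 0.541 × 8.49 × (1110 − 9.81) × 12.9 / 3430 = 19.01 m³.
θ_c = V·X/(Q_w·X_r) when wasting from the recycle, so Q_w = V·X/(θ_c·X_r) = 19.01 × 3430 / (12.9 × 9050) = 0.5584 m³/d.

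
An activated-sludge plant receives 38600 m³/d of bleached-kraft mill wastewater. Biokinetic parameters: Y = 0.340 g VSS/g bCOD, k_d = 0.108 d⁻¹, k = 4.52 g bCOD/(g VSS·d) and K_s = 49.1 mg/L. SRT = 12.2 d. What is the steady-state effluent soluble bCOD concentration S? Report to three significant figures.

S ≈ 6.93 mg/L

From the Monod/SRT balance for a CMAS, S = K_s·(1+k_d θ_c)/[θ_c·(Y k − k_d) − 1] = 49.1 × (1 + 0.108 × 12.2) / [12.2 × (0.340 × 4.52 − 0.108) − 1] = 113.8 / 16.43 = 6.925 mg/L.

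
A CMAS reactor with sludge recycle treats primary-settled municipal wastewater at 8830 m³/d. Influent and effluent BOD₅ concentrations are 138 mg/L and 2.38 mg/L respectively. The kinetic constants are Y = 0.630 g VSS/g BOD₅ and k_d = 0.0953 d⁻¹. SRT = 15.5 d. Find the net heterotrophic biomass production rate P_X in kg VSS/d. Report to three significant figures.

P_X ≈ 305 kg VSS/d

Correct the yield for decay: Y_obs = Y/(1 + k_d θ_c) = 0.630 / (1 + 0.0953 × 15.5) = 0.630 / 2.477 = 0.2543.
ΔS = 138 − 2.38 = 135.6 mg/L, so the substrate removal rate is 8830 × 135.6/1000 = 1198 kg BOD₅/d.
P_X = Y_obs · Q(S₀ − S) = 0.2543 × 1198 = 304.6 kg VSS/d.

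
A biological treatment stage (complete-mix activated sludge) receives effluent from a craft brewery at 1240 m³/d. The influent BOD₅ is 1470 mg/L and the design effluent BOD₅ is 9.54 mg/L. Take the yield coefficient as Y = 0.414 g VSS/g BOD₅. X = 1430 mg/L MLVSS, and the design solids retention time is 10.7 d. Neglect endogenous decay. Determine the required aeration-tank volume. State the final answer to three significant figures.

V ≈ 5610 m³

Biomass mass balance (decay neglected): V·X = Y·Q·(S₀ − S)·θ_c, so V = 0.414 × 1240 × (1470 − 9.54) × 10.7 / 1430 = 5610 m³.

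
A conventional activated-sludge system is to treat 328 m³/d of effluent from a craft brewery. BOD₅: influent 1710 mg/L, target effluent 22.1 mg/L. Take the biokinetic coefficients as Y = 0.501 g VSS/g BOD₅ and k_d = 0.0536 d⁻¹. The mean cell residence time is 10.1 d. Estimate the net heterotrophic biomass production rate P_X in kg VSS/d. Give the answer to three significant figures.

Correct the yield for decay: Y_obs = Y/(1 + k_d θ_c) = 0.501 / (1 + 0.0536 × 10.1) = 0.501 / 1.541 = 0.3250.
Mass of BOD₅ removed per day: Q(S₀ − S) = 328 × 1688 g/m³ = 553.6 kg/d.
Biomass produced: P_X = Y_obs·Q·ΔS = 0.3250 × 553.6 ≈ 180.0 kg VSS/d.

P_X ≈ 180 kg VSS/d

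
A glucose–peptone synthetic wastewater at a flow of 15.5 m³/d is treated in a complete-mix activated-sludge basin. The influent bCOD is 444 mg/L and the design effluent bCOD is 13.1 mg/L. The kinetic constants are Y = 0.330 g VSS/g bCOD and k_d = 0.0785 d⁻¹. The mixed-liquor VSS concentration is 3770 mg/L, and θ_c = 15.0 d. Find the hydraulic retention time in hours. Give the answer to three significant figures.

From the SRT design equation V = Y Q (S₀−S) θ_c / [X (1 + k_d θ_c)] = 0.330 × 15.5 × (444 − 13.1) × 15.0 / [3770 × (1 + 0.0785 × 15.0)] = 3.31×10^4 / 8209 = 4.027 m³.
HRT = V/Q = 4.027 m³ / 15.5 m³·d⁻¹ = 0.2598 d × 24 = 6.236 h.

τ ≈ 6.24 h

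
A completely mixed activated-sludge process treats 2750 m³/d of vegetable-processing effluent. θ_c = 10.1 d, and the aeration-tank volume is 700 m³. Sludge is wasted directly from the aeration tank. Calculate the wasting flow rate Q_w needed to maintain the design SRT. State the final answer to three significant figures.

Q_w ≈ 69.3 m³/d

Wasting from the aeration tank: Q_w = V / θ_c = 700.0 / 10.1 = 69.31 m³/d.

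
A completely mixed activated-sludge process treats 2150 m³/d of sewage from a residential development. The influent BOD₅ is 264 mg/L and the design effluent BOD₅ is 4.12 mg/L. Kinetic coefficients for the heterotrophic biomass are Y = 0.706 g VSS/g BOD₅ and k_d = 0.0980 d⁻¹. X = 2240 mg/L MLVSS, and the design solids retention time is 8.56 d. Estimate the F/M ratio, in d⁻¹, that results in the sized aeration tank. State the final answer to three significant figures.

F/M ≈ 0.309 d⁻¹

Steady-state biomass mass balance: V·X·(1 + k_d·θ_c) = Y·Q·(S₀ − S)·θ_c, so V = 0.706 × 2150 × (264 − 4.12) × 8.56 / [2240 × (1 + 0.0980 × 8.56)] = 3.38×10^6 / 4119 = 819.8 m³.
Food-to-microorganism ratio F/M = Q S₀ / (V X) = 2150 × 264 / (819.8 × 2240) = 0.3091 d⁻¹.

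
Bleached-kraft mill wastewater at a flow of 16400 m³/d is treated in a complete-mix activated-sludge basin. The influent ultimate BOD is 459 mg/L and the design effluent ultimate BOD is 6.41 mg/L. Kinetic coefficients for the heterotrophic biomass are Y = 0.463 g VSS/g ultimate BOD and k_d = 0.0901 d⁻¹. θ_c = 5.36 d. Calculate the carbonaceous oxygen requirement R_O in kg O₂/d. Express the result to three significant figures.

R_O ≈ 4130 kg O₂/d

Correct the yield for decay: Y_obs = Y/(1 + k_d θ_c) = 0.463 / (1 + 0.0901 × 5.36) = 0.463 / 1.483 = 0.3122.
Mass of ultimate BOD removed per day: Q(S₀ − S) = 16400 × 452.6 g/m³ = 7422 kg/d.
P_X = Y_obs·Q·(S₀ − S) = 0.3122 × 7422 = 2317 kg VSS/d.
Carbonaceous O₂ demand = substrate oxidised − cell-mass equivalent = 7422 − 1.42 × 2317 = 4132 kg O₂/d.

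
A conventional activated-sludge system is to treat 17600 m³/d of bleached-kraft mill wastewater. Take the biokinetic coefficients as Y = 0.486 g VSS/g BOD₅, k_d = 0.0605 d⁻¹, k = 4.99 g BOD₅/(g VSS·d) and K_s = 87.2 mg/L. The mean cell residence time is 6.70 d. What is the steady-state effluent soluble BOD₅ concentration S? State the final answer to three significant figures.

For a completely mixed reactor with recycle the Lawrence–McCarty relation gives S = K_s·(1 + k_d·θ_c) / [θ_c·(Y·k − k_d) − 1] = 87.2 × (1 + 0.0605 × 6.70) / [6.70 × (0.486 × 4.99 − 0.0605) − 1] = 122.5 / 14.84 = 8.256 mg/L.

S ≈ 8.26 mg/L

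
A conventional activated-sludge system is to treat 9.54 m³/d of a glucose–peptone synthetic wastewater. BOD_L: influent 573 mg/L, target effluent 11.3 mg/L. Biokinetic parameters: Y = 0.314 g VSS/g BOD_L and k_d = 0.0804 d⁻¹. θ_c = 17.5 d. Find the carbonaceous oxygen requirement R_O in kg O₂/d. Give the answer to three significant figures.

Y_obs = Y / (1 + k_d θ_c) = 0.314 / (1 + 0.0804 × 17.5) = 0.314 / 2.407 = 0.1305.
Mass of BOD_L removed per day: Q(S₀ − S) = 9.54 × 561.7 g/m³ = 5.359 kg/d.
Biomass synthesised: P_X = Y_obs × 5.359 = 0.6990 kg VSS/d.
Carbonaceous O₂ demand = substrate oxidised − cell-mass equivalent = 5.359 − 1.42 × 0.6990 = 4.366 kg O₂/d.

R_O ≈ 4.37 kg O₂/d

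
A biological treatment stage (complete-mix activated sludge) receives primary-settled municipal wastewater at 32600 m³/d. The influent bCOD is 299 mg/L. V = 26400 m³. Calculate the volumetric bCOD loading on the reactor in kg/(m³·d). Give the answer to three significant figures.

L_v ≈ 0.369 kg bCOD/(m³·d)

L_v = Q S₀ / V = 32600 × 299 × 10⁻³ / 26400 = 0.3692 kg/(m³·d).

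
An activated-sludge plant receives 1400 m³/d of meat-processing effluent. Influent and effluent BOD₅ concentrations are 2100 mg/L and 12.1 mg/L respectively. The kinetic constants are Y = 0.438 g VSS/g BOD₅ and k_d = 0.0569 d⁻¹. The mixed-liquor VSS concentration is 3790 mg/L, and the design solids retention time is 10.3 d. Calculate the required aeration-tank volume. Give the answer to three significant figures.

Steady-state biomass mass balance: V·X·(1 + k_d·θ_c) = Y·Q·(S₀ − S)·θ_c, so V = 0.438 × 1400 × (2100 − 12.1) × 10.3 / [3790 × (1 + 0.0569 × 10.3)] = 1.32×10^7 / 6011 = 2194 m³.

V ≈ 2190 m³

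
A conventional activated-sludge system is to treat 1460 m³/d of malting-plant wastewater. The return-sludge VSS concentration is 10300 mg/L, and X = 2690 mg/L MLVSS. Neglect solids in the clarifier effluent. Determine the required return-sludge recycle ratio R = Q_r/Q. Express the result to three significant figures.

R ≈ 0.353

Solids balance on the clarifier gives (1+R)X = R·X_r, so R = X/(X_r − X) = 2690 / (10300 − 2690) = 0.3535.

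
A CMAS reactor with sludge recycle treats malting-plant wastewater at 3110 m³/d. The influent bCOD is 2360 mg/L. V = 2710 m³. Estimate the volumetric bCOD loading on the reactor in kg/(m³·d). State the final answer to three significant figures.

L_v ≈ 2.71 kg bCOD/(m³·d)

Applied bCOD load per unit volume = Q·S₀/V = (3110 × 2360/1000)/2710 = 2.708 kg bCOD·m⁻³·d⁻¹.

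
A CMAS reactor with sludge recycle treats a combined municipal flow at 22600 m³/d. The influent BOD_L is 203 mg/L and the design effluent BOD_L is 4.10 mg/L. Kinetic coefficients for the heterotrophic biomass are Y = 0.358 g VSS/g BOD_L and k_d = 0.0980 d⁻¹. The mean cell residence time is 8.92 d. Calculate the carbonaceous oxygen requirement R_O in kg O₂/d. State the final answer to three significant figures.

Correct the yield for decay: Y_obs = Y/(1 + k_d θ_c) = 0.358 / (1 + 0.0980 × 8.92) = 0.358 / 1.874 = 0.1910.
ΔS = 203 − 4.10 = 198.9 mg/L, so the substrate removal rate is 22600 × 198.9/1000 = 4495 kg BOD_L/d.
Net sludge production P_X = 0.1910 × 4495 = 858.7 kg VSS/d.
Carbonaceous O₂ demand = substrate oxidised − cell-mass equivalent = 4495 − 1.42 × 858.7 = 3276 kg O₂/d.

R_O ≈ 3280 kg O₂/d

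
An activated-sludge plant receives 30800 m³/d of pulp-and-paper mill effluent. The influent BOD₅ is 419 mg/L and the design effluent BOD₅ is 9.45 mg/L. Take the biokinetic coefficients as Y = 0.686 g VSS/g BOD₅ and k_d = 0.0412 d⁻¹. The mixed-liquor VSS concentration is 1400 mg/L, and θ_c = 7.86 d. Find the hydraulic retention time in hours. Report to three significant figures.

τ ≈ 28.6 h

Rearranging the biomass balance for a CMAS with decay, V = Y·Q·ΔS·θ_c / [X·(1+k_d θ_c)] = 0.686 × 30800 × (419 − 9.45) × 7.86 / [1400 × (1 + 0.0412 × 7.86)] = 6.8×10^7 / 1853 = 36698 m³.
HRT = V/Q = 36698 m³ / 30800 m³·d⁻¹ = 1.191 d × 24 = 28.60 h.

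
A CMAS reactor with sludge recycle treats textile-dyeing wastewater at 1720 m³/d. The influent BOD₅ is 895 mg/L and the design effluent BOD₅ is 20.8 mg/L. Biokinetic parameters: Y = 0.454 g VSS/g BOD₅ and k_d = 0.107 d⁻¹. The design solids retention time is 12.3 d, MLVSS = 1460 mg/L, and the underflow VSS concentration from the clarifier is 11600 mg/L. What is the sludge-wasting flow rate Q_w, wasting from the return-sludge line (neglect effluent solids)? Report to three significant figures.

Steady-state biomass mass balance: V·X·(1 + k_d·θ_c) = Y·Q·(S₀ − S)·θ_c, so V = 0.454 × 1720 × (895 − 20.8) × 12.3 / [1460 × (1 + 0.107 × 12.3)] = 8.4×10^6 / 3382 = 2483 m³.
θ_c = V·X/(Q_w·X_r) when wasting from the recycle, so Q_w = V·X/(θ_c·X_r) = 2483 × 1460 / (12.3 × 11600) = 25.41 m³/d.

Q_w ≈ 25.4 m³/d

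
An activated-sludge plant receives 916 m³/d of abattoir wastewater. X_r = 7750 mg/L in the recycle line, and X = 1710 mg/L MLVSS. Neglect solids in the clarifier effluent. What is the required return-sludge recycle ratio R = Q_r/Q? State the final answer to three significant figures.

R ≈ 0.283

Mass balance around the secondary clarifier (neglecting effluent solids): R = X / (X_r − X) = 1710 / (7750 − 1710) = 0.2831.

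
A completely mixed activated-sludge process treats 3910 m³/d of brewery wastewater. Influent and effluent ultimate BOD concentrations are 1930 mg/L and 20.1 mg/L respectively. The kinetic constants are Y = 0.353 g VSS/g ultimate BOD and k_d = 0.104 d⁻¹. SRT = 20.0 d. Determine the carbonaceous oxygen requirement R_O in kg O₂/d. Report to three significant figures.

R_O ≈ 6250 kg O₂/d

Observed yield with endogenous decay: Y_obs = Y / (1 + k_d·θ_c) = 0.353 / (1 + 0.104 × 20.0) = 0.353 / 3.080 = 0.1146 g VSS/g ultimate BOD.
Mass of ultimate BOD removed per day: Q(S₀ − S) = 3910 × 1910 g/m³ = 7468 kg/d.
P_X = Y_obs·Q·(S₀ − S) = 0.1146 × 7468 = 855.9 kg VSS/d.
Carbonaceous O₂ demand = substrate oxidised − cell-mass equivalent = 7468 − 1.42 × 855.9 = 6252 kg O₂/d.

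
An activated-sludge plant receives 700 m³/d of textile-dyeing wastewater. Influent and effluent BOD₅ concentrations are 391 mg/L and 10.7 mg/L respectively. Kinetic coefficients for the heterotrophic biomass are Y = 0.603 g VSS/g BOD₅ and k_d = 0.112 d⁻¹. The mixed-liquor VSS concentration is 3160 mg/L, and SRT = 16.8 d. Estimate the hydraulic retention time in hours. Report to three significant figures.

From the SRT design equation V = Y Q (S₀−S) θ_c / [X (1 + k_d θ_c)] = 0.603 × 700 × (391 − 10.7) × 16.8 / [3160 × (1 + 0.112 × 16.8)] = 2.7×10^6 / 9106 = 296.2 m³.
HRT = V/Q = 296.2 m³ / 700 m³·d⁻¹ = 0.4231 d × 24 = 10.15 h.

τ ≈ 10.2 h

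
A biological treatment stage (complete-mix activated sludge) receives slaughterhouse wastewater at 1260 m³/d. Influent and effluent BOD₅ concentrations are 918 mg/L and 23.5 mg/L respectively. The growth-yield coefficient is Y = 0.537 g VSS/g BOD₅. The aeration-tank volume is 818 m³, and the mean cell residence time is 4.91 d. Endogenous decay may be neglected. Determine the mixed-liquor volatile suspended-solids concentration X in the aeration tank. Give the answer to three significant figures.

Without decay, X = Y Q (S₀−S) θ_c / V = 0.537 × 1260 × (918 − 23.5) × 4.91 / 818 = 3633 mg/L.

X ≈ 3630 mg/L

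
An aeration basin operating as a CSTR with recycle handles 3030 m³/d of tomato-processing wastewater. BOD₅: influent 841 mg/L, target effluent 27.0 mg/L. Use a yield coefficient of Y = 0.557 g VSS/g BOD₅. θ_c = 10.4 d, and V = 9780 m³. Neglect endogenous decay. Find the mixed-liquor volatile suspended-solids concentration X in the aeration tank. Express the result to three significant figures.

X ≈ 1460 mg/L

From V·X = Y·Q·(S₀ − S)·θ_c (decay neglected): X = 0.557 × 3030 × (841 − 27.0) × 10.4 / 9780 = 1461 mg/L.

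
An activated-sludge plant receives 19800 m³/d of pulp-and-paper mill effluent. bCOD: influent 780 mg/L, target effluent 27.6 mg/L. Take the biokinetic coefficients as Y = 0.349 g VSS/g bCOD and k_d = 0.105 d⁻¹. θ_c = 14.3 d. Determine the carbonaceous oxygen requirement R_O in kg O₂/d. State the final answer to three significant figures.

The observed yield is Y_obs = Y/(1 + k_d·θ_c) = 0.349 / (1 + 0.105 × 14.3) = 0.349 / 2.502 = 0.1395 g VSS per g bCOD removed.
Q·(S₀ − S) = 19800 × (780 − 27.6) × 10⁻³ = 14898 kg/d removed.
Biomass synthesised: P_X = Y_obs × 14898 = 2078 kg VSS/d.
Carbonaceous O₂ demand = substrate oxidised − cell-mass equivalent = 14898 − 1.42 × 2078 = 11946 kg O₂/d.

R_O ≈ 11900 kg O₂/d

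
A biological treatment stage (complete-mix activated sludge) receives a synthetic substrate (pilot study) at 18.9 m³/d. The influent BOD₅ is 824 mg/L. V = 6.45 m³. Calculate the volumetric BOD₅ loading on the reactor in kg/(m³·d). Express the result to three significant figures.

Volumetric loading L_v = Q·S₀ / V = 18.9 × 824 g/m³ / 6.450 m³ = 2415 g/(m³·d) = 2.415 kg BOD₅/(m³·d).

L_v ≈ 2.41 kg BOD₅/(m³·d)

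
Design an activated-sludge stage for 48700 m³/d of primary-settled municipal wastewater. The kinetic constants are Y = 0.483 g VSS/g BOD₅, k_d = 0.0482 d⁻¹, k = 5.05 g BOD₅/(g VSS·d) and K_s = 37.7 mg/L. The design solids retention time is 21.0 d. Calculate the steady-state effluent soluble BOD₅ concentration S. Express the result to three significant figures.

For a completely mixed reactor with recycle the Lawrence–McCarty relation gives S = K_s·(1 + k_d·θ_c) / [θ_c·(Y·k − k_d) − 1] = 37.7 × (1 + 0.0482 × 21.0) / [21.0 × (0.483 × 5.05 − 0.0482) − 1] = 75.86 / 49.21 = 1.542 mg/L.

S ≈ 1.54 mg/L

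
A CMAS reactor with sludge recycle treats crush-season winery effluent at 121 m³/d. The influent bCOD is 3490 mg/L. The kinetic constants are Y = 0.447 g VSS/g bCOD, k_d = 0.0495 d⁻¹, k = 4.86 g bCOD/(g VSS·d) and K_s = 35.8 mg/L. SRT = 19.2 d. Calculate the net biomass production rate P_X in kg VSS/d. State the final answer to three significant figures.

For a completely mixed reactor with recycle the Lawrence–McCarty relation gives S = K_s·(1 + k_d·θ_c) / [θ_c·(Y·k − k_d) − 1] = 35.8 × (1 + 0.0495 × 19.2) / [19.2 × (0.447 × 4.86 − 0.0495) − 1] = 69.82 / 39.76 = 1.756 mg/L.
Observed yield with endogenous decay: Y_obs = Y / (1 + k_d·θ_c) = 0.447 / (1 + 0.0495 × 19.2) = 0.447 / 1.950 = 0.2292 g VSS/g bCOD.
Substrate removed = Q·(S₀ − S) = 121 m³/d × (3490 − 1.76) g/m³ = 4.22×10^5 g/d = 422.1 kg/d.
P_X = Y_obs · Q(S₀ − S) = 0.2292 × 422.1 = 96.73 kg VSS/d.

P_X ≈ 96.7 kg VSS/d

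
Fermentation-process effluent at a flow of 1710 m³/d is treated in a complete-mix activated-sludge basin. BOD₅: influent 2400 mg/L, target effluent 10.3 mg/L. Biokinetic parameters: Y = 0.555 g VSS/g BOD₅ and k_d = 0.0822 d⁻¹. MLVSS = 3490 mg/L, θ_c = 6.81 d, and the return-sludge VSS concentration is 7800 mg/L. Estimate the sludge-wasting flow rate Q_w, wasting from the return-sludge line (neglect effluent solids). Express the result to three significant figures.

Rearranging the biomass balance for a CMAS with decay, V = Y·Q·ΔS·θ_c / [X·(1+k_d θ_c)] = 0.555 × 1710 × (2400 − 10.3) × 6.81 / [3490 × (1 + 0.0822 × 6.81)] = 1.54×10^7 / 5444 = 2837 m³.
θ_c = V·X/(Q_w·X_r) when wasting from the recycle, so Q_w = V·X/(θ_c·X_r) = 2837 × 3490 / (6.81 × 7800) = 186.4 m³/d.

Q_w ≈ 186 m³/d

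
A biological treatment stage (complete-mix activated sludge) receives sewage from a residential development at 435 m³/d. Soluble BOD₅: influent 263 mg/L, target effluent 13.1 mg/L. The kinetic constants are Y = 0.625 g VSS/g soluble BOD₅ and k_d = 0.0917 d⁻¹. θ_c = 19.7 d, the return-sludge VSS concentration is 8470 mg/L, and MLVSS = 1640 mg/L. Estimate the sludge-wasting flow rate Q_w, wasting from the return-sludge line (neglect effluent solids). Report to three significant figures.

From the SRT design equation V = Y Q (S₀−S) θ_c / [X (1 + k_d θ_c)] = 0.625 × 435 × (263 − 13.1) × 19.7 / [1640 × (1 + 0.0917 × 19.7)] = 1.34×10^6 / 4603 = 290.8 m³.
θ_c = V·X/(Q_w·X_r) when wasting from the recycle, so Q_w = V·X/(θ_c·X_r) = 290.8 × 1640 / (19.7 × 8470) = 2.858 m³/d.

Q_w ≈ 2.86 m³/d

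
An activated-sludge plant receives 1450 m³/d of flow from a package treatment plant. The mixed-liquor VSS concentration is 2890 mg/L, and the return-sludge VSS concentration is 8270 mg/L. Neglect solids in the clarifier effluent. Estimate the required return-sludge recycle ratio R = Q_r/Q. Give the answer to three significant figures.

R ≈ 0.537

Mass balance around the secondary clarifier (neglecting effluent solids): R = X / (X_r − X) = 2890 / (8270 − 2890) = 0.5372.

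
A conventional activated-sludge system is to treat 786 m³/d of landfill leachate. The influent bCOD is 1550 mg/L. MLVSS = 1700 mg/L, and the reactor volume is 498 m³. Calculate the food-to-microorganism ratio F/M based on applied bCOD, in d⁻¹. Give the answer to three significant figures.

F/M = applied load / biomass = Q·S₀/(V·X) = 786 × 1550 / (498.0 × 1700) = 1.439 d⁻¹.

F/M ≈ 1.44 d⁻¹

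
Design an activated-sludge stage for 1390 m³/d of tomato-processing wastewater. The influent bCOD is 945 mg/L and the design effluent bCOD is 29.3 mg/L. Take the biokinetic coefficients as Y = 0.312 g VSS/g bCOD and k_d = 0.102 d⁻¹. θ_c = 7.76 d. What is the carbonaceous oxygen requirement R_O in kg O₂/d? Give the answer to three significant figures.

R_O ≈ 958 kg O₂/d

Observed yield with endogenous decay: Y_obs = Y / (1 + k_d·θ_c) = 0.312 / (1 + 0.102 × 7.76) = 0.312 / 1.792 = 0.1742 g VSS/g bCOD.
ΔS = 945 − 29.3 = 915.7 mg/L, so the substrate removal rate is 1390 × 915.7/1000 = 1273 kg bCOD/d.
Net sludge production P_X = 0.1742 × 1273 = 221.7 kg VSS/d.
Carbonaceous O₂ demand = substrate oxidised − cell-mass equivalent = 1273 − 1.42 × 221.7 = 958.1 kg O₂/d.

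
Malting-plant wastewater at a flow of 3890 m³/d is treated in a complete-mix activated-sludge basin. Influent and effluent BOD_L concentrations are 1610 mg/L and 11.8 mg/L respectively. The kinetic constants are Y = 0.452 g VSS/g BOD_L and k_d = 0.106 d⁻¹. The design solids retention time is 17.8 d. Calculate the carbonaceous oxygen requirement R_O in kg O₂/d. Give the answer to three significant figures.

Observed yield with endogenous decay: Y_obs = Y / (1 + k_d·θ_c) = 0.452 / (1 + 0.106 × 17.8) = 0.452 / 2.887 = 0.1566 g VSS/g BOD_L.
Substrate removed = Q·(S₀ − S) = 3890 m³/d × (1610 − 11.8) g/m³ = 6.22×10^6 g/d = 6217 kg/d.
Biomass synthesised: P_X = Y_obs × 6217 = 973.4 kg VSS/d.
R_O = Q·(S₀ − S) − 1.42·P_X = 6217 − 1.42 × 973.4 = 4835 kg O₂/d.

R_O ≈ 4830 kg O₂/d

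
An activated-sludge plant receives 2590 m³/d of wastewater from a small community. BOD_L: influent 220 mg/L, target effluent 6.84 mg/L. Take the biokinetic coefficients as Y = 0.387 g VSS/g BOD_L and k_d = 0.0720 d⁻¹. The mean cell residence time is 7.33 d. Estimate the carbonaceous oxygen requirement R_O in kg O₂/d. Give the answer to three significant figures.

R_O ≈ 353 kg O₂/d

Correct the yield for decay: Y_obs = Y/(1 + k_d θ_c) = 0.387 / (1 + 0.0720 × 7.33) = 0.387 / 1.528 = 0.2533.
ΔS = 220 − 6.84 = 213.2 mg/L, so the substrate removal rate is 2590 × 213.2/1000 = 552.1 kg BOD_L/d.
Net sludge production P_X = 0.2533 × 552.1 = 139.8 kg VSS/d.
R_O = Q·(S₀ − S) − 1.42·P_X = 552.1 − 1.42 × 139.8 = 353.5 kg O₂/d.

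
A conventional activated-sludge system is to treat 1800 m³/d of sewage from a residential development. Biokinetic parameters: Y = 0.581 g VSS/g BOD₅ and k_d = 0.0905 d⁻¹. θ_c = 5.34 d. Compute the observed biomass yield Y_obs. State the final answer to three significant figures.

Y_obs ≈ 0.392 g VSS/g BOD₅

The observed yield is Y_obs = Y/(1 + k_d·θ_c) = 0.581 / (1 + 0.0905 × 5.34) = 0.581 / 1.483 = 0.3917 g VSS per g BOD₅ removed.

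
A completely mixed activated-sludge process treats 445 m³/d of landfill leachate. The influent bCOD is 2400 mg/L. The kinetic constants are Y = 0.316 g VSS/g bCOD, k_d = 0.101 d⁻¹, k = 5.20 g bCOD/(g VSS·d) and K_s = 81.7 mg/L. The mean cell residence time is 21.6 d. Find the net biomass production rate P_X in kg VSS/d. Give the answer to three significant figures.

P_X ≈ 106 kg VSS/d

Effluent substrate depends only on kinetics and SRT: S = K_s(1 + k_d θ_c) / [θ_c(Yk − k_d) − 1] = 81.7 × (1 + 0.101 × 21.6) / [21.6 × (0.316 × 5.20 − 0.101) − 1] = 259.9 / 32.31 = 8.045 mg/L.
Correct the yield for decay: Y_obs = Y/(1 + k_d θ_c) = 0.316 / (1 + 0.101 × 21.6) = 0.316 / 3.182 = 0.09932.
Q·(S₀ − S) = 445 × (2400 − 8.04) × 10⁻³ = 1064 kg/d removed.
So the net sludge growth is P_X = 0.09932 × 1064 = 105.7 kg VSS/d.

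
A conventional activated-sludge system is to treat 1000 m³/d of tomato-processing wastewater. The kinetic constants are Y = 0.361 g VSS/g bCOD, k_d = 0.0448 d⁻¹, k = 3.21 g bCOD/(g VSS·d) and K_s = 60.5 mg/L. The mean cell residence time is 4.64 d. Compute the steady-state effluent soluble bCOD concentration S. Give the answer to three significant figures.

From the Monod/SRT balance for a CMAS, S = K_s·(1+k_d θ_c)/[θ_c·(Y k − k_d) − 1] = 60.5 × (1 + 0.0448 × 4.64) / [4.64 × (0.361 × 3.21 − 0.0448) − 1] = 73.08 / 4.169 = 17.53 mg/L.

S ≈ 17.5 mg/L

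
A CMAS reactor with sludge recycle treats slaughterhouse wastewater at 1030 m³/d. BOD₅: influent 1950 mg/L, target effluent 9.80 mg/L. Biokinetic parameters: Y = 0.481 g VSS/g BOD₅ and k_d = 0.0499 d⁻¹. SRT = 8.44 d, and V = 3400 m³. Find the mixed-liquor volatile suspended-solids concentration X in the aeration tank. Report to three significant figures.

Solving the biomass balance for X: X = Y Q (S₀−S) θ_c / [V (1+k_d θ_c)] = 0.481 × 1030 × (1950 − 9.80) × 8.44 / [3400 × (1 + 0.0499 × 8.44)] = 1679 mg/L.

X ≈ 1680 mg/L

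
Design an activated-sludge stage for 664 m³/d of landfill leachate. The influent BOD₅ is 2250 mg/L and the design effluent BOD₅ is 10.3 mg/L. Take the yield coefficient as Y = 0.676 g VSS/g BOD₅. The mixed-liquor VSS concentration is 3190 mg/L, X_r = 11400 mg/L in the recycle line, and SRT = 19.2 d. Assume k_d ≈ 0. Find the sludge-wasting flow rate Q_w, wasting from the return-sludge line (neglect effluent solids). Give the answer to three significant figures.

With k_d = 0 the design equation reduces to V = Y Q (S₀−S) θ_c / X = 0.676 × 664 × (2250 − 10.3) × 19.2 / 3190 = 6051 m³.
Wasting from the return line (neglecting effluent solids): Q_w = V·X / (θ_c·X_r) = 6051 × 3190 / (19.2 × 11400) = 88.19 m³/d.

Q_w ≈ 88.2 m³/d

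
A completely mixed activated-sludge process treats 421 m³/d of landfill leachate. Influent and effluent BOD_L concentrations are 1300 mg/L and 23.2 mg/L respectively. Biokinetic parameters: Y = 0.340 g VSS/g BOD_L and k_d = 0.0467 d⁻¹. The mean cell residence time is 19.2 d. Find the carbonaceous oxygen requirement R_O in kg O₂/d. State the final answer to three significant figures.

R_O ≈ 401 kg O₂/d

Y_obs = Y / (1 + k_d θ_c) = 0.340 / (1 + 0.0467 × 19.2) = 0.340 / 1.897 = 0.1793.
Mass of BOD_L removed per day: Q(S₀ − S) = 421 × 1277 g/m³ = 537.5 kg/d.
Biomass synthesised: P_X = Y_obs × 537.5 = 96.36 kg VSS/d.
R_O = Q·(S₀ − S) − 1.42·P_X = 537.5 − 1.42 × 96.36 = 400.7 kg O₂/d.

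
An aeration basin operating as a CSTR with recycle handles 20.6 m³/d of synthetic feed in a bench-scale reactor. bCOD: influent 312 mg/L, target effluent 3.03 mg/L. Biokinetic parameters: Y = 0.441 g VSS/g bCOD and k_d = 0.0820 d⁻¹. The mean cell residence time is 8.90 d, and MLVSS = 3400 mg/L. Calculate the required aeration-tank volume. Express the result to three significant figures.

V ≈ 4.25 m³

Steady-state biomass mass balance: V·X·(1 + k_d·θ_c) = Y·Q·(S₀ − S)·θ_c, so V = 0.441 × 20.6 × (312 − 3.03) × 8.90 / [3400 × (1 + 0.0820 × 8.90)] = 2.5×10^4 / 5881 = 4.248 m³.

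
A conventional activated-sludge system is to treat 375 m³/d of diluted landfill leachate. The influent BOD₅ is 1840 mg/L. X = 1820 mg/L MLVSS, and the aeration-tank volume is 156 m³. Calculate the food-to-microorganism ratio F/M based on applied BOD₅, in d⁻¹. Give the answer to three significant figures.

Food-to-microorganism ratio F/M = Q S₀ / (V X) = 375 × 1840 / (156.0 × 1820) = 2.430 d⁻¹.

F/M ≈ 2.43 d⁻¹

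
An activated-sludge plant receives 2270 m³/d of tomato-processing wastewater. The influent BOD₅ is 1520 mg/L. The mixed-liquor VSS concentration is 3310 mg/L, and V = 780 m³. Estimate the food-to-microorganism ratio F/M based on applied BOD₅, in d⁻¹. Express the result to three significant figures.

F/M = Q·S₀ / (V·X) = 2270 × 1520 / (780.0 × 3310) = 1.336 g BOD₅·(g VSS·d)⁻¹.

F/M ≈ 1.34 d⁻¹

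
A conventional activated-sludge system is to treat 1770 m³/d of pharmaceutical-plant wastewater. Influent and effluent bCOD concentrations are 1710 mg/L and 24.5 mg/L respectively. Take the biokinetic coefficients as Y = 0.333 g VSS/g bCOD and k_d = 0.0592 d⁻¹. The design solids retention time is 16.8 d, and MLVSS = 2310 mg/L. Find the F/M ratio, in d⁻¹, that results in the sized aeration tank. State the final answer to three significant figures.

Steady-state biomass mass balance: V·X·(1 + k_d·θ_c) = Y·Q·(S₀ − S)·θ_c, so V = 0.333 × 1770 × (1710 − 24.5) × 16.8 / [2310 × (1 + 0.0592 × 16.8)] = 1.67×10^7 / 4607 = 3622 m³.
F/M = applied load / biomass = Q·S₀/(V·X) = 1770 × 1710 / (3622 × 2310) = 0.3617 d⁻¹.

F/M ≈ 0.362 d⁻¹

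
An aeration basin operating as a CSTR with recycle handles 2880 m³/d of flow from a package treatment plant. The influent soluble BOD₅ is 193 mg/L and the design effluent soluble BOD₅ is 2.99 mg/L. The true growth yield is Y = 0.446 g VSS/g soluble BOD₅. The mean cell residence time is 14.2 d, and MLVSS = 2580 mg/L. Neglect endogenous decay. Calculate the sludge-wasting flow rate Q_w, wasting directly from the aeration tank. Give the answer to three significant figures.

Q_w ≈ 94.6 m³/d

V·X = Y·Q·ΔS·θ_c gives V = 0.446 × 2880 × (193 − 2.99) × 14.2 / 2580 = 1343 m³.
For wasting at MLVSS concentration, Q_w = V/θ_c = 1343/14.2 = 94.60 m³/d.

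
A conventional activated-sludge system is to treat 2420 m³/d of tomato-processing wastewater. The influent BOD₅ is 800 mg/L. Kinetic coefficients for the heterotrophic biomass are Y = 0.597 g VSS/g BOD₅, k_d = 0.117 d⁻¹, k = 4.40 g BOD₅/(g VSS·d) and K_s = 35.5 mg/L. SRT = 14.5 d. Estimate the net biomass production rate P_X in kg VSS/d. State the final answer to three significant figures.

P_X ≈ 427 kg VSS/d

Effluent substrate depends only on kinetics and SRT: S = K_s(1 + k_d θ_c) / [θ_c(Yk − k_d) − 1] = 35.5 × (1 + 0.117 × 14.5) / [14.5 × (0.597 × 4.40 − 0.117) − 1] = 95.73 / 35.39 = 2.705 mg/L.
Observed yield with endogenous decay: Y_obs = Y / (1 + k_d·θ_c) = 0.597 / (1 + 0.117 × 14.5) = 0.597 / 2.697 = 0.2214 g VSS/g BOD₅.
Mass of BOD₅ removed per day: Q(S₀ − S) = 2420 × 797.3 g/m³ = 1929 kg/d.
P_X = Y_obs · Q(S₀ − S) = 0.2214 × 1929 = 427.2 kg VSS/d.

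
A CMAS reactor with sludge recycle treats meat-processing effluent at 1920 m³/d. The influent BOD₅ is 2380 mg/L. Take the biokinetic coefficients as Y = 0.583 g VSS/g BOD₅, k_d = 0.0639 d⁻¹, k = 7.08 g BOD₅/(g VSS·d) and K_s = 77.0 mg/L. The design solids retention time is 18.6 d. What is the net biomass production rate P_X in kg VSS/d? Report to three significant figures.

For a completely mixed reactor with recycle the Lawrence–McCarty relation gives S = K_s·(1 + k_d·θ_c) / [θ_c·(Y·k − k_d) − 1] = 77.0 × (1 + 0.0639 × 18.6) / [18.6 × (0.583 × 7.08 − 0.0639) − 1] = 168.5 / 74.59 = 2.259 mg/L.
Correct the yield for decay: Y_obs = Y/(1 + k_d θ_c) = 0.583 / (1 + 0.0639 × 18.6) = 0.583 / 2.189 = 0.2664.
ΔS = 2380 − 2.26 = 2378 mg/L, so the substrate removal rate is 1920 × 2378/1000 = 4565 kg BOD₅/d.
P_X = Y_obs · Q(S₀ − S) = 0.2664 × 4565 = 1216 kg VSS/d.

P_X ≈ 1220 kg VSS/d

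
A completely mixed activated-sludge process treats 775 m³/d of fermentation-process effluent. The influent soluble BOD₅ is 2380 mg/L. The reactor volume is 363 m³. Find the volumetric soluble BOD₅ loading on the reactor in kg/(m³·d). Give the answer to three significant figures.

L_v = Q S₀ / V = 775 × 2380 × 10⁻³ / 363.0 = 5.081 kg/(m³·d).

L_v ≈ 5.08 kg soluble BOD₅/(m³·d)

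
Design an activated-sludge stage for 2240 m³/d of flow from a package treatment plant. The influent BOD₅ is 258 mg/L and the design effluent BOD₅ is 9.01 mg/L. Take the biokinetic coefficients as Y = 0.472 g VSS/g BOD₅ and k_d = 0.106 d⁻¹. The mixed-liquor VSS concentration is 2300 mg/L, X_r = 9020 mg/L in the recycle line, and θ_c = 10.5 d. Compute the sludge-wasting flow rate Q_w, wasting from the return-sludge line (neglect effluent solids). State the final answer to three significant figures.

Q_w ≈ 13.8 m³/d

From the SRT design equation V = Y Q (S₀−S) θ_c / [X (1 + k_d θ_c)] = 0.472 × 2240 × (258 − 9.01) × 10.5 / [2300 × (1 + 0.106 × 10.5)] = 2.76×10^6 / 4860 = 568.8 m³.
θ_c = V·X/(Q_w·X_r) when wasting from the recycle, so Q_w = V·X/(θ_c·X_r) = 568.8 × 2300 / (10.5 × 9020) = 13.81 m³/d.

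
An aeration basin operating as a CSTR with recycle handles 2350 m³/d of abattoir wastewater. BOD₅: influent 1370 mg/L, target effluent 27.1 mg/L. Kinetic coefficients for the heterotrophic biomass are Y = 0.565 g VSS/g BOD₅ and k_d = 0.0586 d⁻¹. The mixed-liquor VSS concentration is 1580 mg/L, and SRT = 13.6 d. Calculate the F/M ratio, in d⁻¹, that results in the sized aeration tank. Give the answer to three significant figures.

Steady-state biomass mass balance: V·X·(1 + k_d·θ_c) = Y·Q·(S₀ − S)·θ_c, so V = 0.565 × 2350 × (1370 − 27.1) × 13.6 / [1580 × (1 + 0.0586 × 13.6)] = 2.42×10^7 / 2839 = 8541 m³.
Food-to-microorganism ratio F/M = Q S₀ / (V X) = 2350 × 1370 / (8541 × 1580) = 0.2386 d⁻¹.

F/M ≈ 0.239 d⁻¹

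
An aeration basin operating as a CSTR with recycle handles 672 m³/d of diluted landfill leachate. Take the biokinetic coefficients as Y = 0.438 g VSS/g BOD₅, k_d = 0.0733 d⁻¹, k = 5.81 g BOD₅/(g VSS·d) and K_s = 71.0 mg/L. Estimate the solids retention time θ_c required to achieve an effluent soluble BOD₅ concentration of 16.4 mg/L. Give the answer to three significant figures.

Specific growth rate at S = 16.4 mg/L: μ = YkS/(K_s+S) = 0.438·5.81·16.4/(71.0+16.4) = 0.4775 d⁻¹.
1/θ_c = 0.4775 − 0.0733 = 0.4042 d⁻¹, so θ_c = 2.474 d.

θ_c ≈ 2.47 d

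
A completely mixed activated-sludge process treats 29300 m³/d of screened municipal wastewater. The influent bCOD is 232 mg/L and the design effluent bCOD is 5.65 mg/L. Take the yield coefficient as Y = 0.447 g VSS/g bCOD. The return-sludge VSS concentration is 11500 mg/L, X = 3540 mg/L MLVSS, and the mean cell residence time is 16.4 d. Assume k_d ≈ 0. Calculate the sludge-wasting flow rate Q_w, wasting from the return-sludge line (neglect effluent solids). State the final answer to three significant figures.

Q_w ≈ 258 m³/d

With k_d = 0 the design equation reduces to V = Y Q (S₀−S) θ_c / X = 0.447 × 29300 × (232 − 5.65) × 16.4 / 3540 = 13734 m³.
Q_w = (V·X)/(θ_c X_r) = 13734 × 3540 / (16.4 × 11500) = 257.8 m³/d.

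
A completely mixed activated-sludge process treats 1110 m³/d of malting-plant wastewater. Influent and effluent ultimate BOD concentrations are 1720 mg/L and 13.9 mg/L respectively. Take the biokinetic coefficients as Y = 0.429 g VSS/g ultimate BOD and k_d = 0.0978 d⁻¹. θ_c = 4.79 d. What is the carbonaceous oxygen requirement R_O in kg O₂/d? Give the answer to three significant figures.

Y_obs = Y / (1 + k_d θ_c) = 0.429 / (1 + 0.0978 × 4.79) = 0.429 / 1.468 = 0.2921.
Substrate removed = Q·(S₀ − S) = 1110 m³/d × (1720 − 13.9) g/m³ = 1.89×10^6 g/d = 1894 kg/d.
Net sludge production P_X = 0.2921 × 1894 = 553.3 kg VSS/d.
R_O = Q·(S₀ − S) − 1.42·P_X = 1894 − 1.42 × 553.3 = 1108 kg O₂/d.

R_O ≈ 1110 kg O₂/d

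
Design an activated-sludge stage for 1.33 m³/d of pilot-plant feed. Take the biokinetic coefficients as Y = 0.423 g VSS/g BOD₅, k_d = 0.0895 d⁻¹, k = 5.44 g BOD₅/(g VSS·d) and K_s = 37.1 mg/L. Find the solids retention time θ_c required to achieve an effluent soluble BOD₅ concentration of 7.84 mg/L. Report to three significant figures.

From 1/θ_c = Y·k·S/(K_s + S) − k_d: Y·k·S/(K_s+S) = 0.423 × 5.44 × 7.84 / (37.1 + 7.84) = 0.4014 d⁻¹.
1/θ_c = 0.4014 − 0.0895 = 0.3119 d⁻¹, so θ_c = 3.206 d.

θ_c ≈ 3.21 d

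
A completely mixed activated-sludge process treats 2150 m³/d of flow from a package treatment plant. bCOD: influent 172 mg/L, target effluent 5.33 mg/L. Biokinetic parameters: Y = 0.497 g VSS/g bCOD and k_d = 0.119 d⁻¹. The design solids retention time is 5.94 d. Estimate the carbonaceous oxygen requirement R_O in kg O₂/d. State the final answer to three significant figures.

The observed yield is Y_obs = Y/(1 + k_d·θ_c) = 0.497 / (1 + 0.119 × 5.94) = 0.497 / 1.707 = 0.2912 g VSS per g bCOD removed.
ΔS = 172 − 5.33 = 166.7 mg/L, so the substrate removal rate is 2150 × 166.7/1000 = 358.3 kg bCOD/d.
P_X = Y_obs·Q·(S₀ − S) = 0.2912 × 358.3 = 104.3 kg VSS/d.
R_O = Q·ΔS − 1.42 P_X = 358.3 − 148.2 = 210.2 kg O₂/d.

R_O ≈ 210 kg O₂/d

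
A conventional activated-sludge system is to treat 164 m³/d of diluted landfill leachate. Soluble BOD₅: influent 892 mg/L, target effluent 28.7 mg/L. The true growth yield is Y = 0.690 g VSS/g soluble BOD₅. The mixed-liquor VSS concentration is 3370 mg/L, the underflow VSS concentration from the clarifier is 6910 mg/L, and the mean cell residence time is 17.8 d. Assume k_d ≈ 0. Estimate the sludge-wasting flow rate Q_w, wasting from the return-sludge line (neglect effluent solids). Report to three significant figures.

Q_w ≈ 14.1 m³/d

Biomass mass balance (decay neglected): V·X = Y·Q·(S₀ − S)·θ_c, so V = 0.690 × 164 × (892 − 28.7) × 17.8 / 3370 = 516.0 m³.
Q_w = (V·X)/(θ_c X_r) = 516.0 × 3370 / (17.8 × 6910) = 14.14 m³/d.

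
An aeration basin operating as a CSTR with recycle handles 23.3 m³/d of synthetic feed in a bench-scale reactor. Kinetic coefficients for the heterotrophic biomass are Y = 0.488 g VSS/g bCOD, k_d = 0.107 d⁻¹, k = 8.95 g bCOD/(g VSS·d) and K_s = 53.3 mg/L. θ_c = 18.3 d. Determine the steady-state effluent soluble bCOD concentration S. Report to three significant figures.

For a completely mixed reactor with recycle the Lawrence–McCarty relation gives S = K_s·(1 + k_d·θ_c) / [θ_c·(Y·k − k_d) − 1] = 53.3 × (1 + 0.107 × 18.3) / [18.3 × (0.488 × 8.95 − 0.107) − 1] = 157.7 / 76.97 = 2.048 mg/L.

S ≈ 2.05 mg/L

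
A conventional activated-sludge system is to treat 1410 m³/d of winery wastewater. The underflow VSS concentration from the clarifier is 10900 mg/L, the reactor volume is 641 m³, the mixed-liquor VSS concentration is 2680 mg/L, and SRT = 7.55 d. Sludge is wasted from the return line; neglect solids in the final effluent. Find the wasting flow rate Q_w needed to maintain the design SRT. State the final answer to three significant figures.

Q_w ≈ 20.9 m³/d

θ_c = V·X/(Q_w·X_r) when wasting from the recycle, so Q_w = V·X/(θ_c·X_r) = 641.0 × 2680 / (7.55 × 10900) = 20.87 m³/d.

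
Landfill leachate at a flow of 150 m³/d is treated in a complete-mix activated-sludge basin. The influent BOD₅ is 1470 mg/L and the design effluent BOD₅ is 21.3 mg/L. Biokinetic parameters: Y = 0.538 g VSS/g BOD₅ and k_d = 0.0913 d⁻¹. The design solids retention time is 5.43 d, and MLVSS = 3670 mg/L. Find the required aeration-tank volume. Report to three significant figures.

Steady-state biomass mass balance: V·X·(1 + k_d·θ_c) = Y·Q·(S₀ − S)·θ_c, so V = 0.538 × 150 × (1470 − 21.3) × 5.43 / [3670 × (1 + 0.0913 × 5.43)] = 6.35×10^5 / 5489 = 115.6 m³.

V ≈ 116 m³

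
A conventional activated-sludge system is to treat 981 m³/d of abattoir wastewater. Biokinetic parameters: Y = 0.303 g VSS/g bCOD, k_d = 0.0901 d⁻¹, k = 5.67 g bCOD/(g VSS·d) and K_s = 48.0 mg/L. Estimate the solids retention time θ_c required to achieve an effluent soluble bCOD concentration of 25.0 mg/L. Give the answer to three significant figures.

From 1/θ_c = Y·k·S/(K_s + S) − k_d: Y·k·S/(K_s+S) = 0.303 × 5.67 × 25.0 / (48.0 + 25.0) = 0.5884 d⁻¹.
Then 1/θ_c = μ − k_d = 0.5884 − 0.0901 = 0.4983 d⁻¹, giving θ_c = 2.007 d.

θ_c ≈ 2.01 d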